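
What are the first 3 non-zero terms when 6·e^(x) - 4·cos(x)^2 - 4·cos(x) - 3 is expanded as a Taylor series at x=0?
9·x^2 + 6·x - 5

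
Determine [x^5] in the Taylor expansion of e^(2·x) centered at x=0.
Expand to order 5: e^(2·x) = 4·x^5/15 + 2·x^4/3 + 4·x^3/3 + 2·x^2 + 2·x + 1 + O(x^6).
The coefficient of x^5 is 4/15.

Final answer: 4/15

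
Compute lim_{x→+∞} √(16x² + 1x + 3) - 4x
As x → +∞: multiply by the conjugate to get (1x+3)/(√(16x²+1x+3)+4x); the denominator ~ 8x, so the limit is 1/8.
Limit = 1/8.

Final answer: 1/8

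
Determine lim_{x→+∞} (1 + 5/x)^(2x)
As x → +∞: write (1 + 5/x)^(2x) = ((1 + 5/x)^x)^2 → (e^5)^2 = e^10.
Limit = e^(10).

Final answer: e^(10)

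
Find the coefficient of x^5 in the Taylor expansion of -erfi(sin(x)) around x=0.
Expand to order 5: -erfi(sin(x)) = 7·x^5/(60·√(π)) - x^3/(3·√(π)) - 2·x/√(π) + O(x^6).
The coefficient of x^5 is 7/(60·√(π)).

Final answer: 7/(60·√(π))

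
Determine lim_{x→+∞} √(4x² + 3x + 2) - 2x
As x → +∞: multiply by the conjugate to get (3x+2)/(√(4x²+3x+2)+2x); the denominator ~ 4x, so the limit is 3/4.
Limit = 3/4.

Final answer: 3/4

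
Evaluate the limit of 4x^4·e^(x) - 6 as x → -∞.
The product is a 0·∞ indeterminate form at x → -∞.
Rewrite the product as 4x^4 / e^(-x) (an ∞/∞ form) and apply L'Hôpital, or use the standard hierarchy e^(|x|) ≫ |x^4| as x → -∞.
The indeterminate product → 0, so the limit = -6.

Final answer: -6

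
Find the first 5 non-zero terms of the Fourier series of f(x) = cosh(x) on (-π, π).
-cos(x)·sinh(π)/π + 2·cos(2·x)·sinh(π)/(5·π) - cos(3·x)·sinh(π)/(5·π) + 2·cos(4·x)·sinh(π)/(17·π) + sinh(π)/π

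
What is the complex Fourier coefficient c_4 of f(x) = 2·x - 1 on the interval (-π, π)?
Compute the real Fourier coefficients first: a_4 = 0, b_4 = -1.
Then c_4 = (a_4 − i·b_4)/2 = i/2.

Final answer: i/2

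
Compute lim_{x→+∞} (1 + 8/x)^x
As x → +∞: this is the defining limit (1 + 8/x)^x → e^8.
Limit = e^(8).

Final answer: e^(8)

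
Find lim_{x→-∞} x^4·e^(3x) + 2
The product is a 0·∞ indeterminate form at x → -∞.
Rewrite the product as x^4 / e^(-3x) (an ∞/∞ form) and apply L'Hôpital, or use the standard hierarchy e^(3|x|) ≫ |x^4| as x → -∞.
The indeterminate product → 0, so the limit = 2.

Final answer: 2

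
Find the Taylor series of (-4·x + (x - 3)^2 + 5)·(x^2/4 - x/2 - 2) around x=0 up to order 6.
x^4/4 - 3·x^3 + 13·x^2/2 + 13·x - 28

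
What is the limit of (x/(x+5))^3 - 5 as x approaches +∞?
As x → +∞: x/(x+5) = 1/(1 + 5/x) → 1, and the 3rd power of a limit-1 base also → 1; with the additive constant, 1 - 5 = -4.
Limit = -4.

Final answer: -4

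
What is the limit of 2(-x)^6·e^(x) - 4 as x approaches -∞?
The product is a 0·∞ indeterminate form at x → -∞.
Rewrite the product as 2(-x)^6 / e^(-x) (an ∞/∞ form) and apply L'Hôpital, or use the standard hierarchy e^(|x|) ≫ |(-x)^6| as x → -∞.
The indeterminate product → 0, so the limit = -4.

Final answer: -4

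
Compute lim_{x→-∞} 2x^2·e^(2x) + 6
The product is a 0·∞ indeterminate form at x → -∞.
Rewrite the product as 2x^2 / e^(-2x) (an ∞/∞ form) and apply L'Hôpital, or use the standard hierarchy e^(2|x|) ≫ |x^2| as x → -∞.
The indeterminate product → 0, so the limit = 6.

Final answer: 6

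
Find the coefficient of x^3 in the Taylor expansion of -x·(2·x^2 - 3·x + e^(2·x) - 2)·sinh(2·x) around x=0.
Expand to order 3: -x·(2·x^2 - 3·x + e^(2·x) - 2)·sinh(2·x) = 2·x^3 + 2·x^2 + O(x^4).
The coefficient of x^3 is 2.

Final answer: 2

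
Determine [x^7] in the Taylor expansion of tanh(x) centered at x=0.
Expand to order 7: tanh(x) = -17·x^7/315 + 2·x^5/15 - x^3/3 + x + O(x^8).
The coefficient of x^7 is -17/315.

Final answer: -17/315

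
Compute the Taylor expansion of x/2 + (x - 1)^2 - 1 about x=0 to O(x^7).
x^2 - 3·x/2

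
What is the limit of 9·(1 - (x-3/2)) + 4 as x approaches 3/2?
Direct substitution at x = 3/2 gives 13.

Final answer: 13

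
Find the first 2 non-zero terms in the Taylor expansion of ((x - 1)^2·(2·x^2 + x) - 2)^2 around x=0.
4 - 4·x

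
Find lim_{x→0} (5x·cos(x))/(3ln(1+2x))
Both numerator and denominator → 0 as x → 0; this is a 0/0 indeterminate form.
Expand each to leading order near x = 0: numerator ~ 5·x, denominator ~ 6·x.
The limit of the ratio is 5/6.

Final answer: 5/6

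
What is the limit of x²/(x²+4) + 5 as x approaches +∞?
Evaluate the dominant behaviour as x → +∞; each term tends to a finite value or vanishes.
Limit = 6.

Final answer: 6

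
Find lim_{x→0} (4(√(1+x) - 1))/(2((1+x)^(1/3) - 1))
Both numerator and denominator → 0 as x → 0; this is a 0/0 indeterminate form.
Expand each to leading order near x = 0: numerator ~ 2·x, denominator ~ 2·x/3.
The limit of the ratio is 3.

Final answer: 3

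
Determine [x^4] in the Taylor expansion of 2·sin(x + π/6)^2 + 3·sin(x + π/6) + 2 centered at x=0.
Expand to order 4: 2·sin(x + π/6)^2 + 3·sin(x + π/6) + 2 = -13·x^4/48 - 11·√(3)·x^3/12 + x^2/4 + 5·√(3)·x/2 + 4 + O(x^5).
The coefficient of x^4 is -13/48.

Final answer: -13/48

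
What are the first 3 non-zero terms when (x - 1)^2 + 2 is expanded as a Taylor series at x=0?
x^2 - 2·x + 3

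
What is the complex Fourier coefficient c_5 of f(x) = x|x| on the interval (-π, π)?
Compute the real Fourier coefficients first: a_5 = 0, b_5 = (-8 + 50·π^2)/(125·π).
Then c_5 = (a_5 − i·b_5)/2 = -i·π/5 + 4·i/(125·π).

Final answer: -i·π/5 + 4·i/(125·π)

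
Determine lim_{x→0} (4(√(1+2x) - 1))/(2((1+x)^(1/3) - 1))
Both numerator and denominator → 0 as x → 0; this is a 0/0 indeterminate form.
Expand each to leading order near x = 0: numerator ~ 4·x, denominator ~ 2·x/3.
The limit of the ratio is 6.

Final answer: 6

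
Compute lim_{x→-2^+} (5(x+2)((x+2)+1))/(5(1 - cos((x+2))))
Both numerator and denominator → 0 as x → -2^+; this is a 0/0 indeterminate form.
Expand each to leading order near x = -2: numerator ~ 5·(x + 2), denominator ~ 5·(x + 2)^2/2.
The limit of the ratio is ∞.

Final answer: ∞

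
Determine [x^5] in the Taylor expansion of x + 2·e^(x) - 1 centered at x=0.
Expand to order 5: x + 2·e^(x) - 1 = x^5/60 + x^4/12 + x^3/3 + x^2 + 3·x + 1 + O(x^6).
The coefficient of x^5 is 1/60.

Final answer: 1/60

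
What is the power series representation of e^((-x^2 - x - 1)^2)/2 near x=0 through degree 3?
14·e·x^3/3 + 5·e·x^2/2 + e·x + e/2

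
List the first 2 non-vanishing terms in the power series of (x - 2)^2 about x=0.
4 - 4·x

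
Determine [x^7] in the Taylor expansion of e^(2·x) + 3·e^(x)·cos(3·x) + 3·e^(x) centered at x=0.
Expand to order 7: e^(2·x) + 3·e^(x)·cos(3·x) + 3·e^(x) = -7237·x^7/5040 + 1123·x^6/720 + 983·x^5/120 + 103·x^4/24 - 67·x^3/6 - 17·x^2/2 + 8·x + 7 + O(x^8).
The coefficient of x^7 is -7237/5040.

Final answer: -7237/5040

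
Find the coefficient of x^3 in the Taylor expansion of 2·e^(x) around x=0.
Expand to order 3: 2·e^(x) = x^3/3 + x^2 + 2·x + 2 + O(x^4).
The coefficient of x^3 is 1/3.

Final answer: 1/3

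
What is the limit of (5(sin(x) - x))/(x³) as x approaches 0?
Both numerator and denominator → 0 as x → 0; this is a 0/0 indeterminate form.
Expand each to leading order near x = 0: numerator ~ -5·x^3/6, denominator ~ x^3.
The limit of the ratio is -5/6.

Final answer: -5/6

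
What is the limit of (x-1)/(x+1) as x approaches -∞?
Evaluate the dominant behaviour as x → -∞; each term tends to a finite value or vanishes.
Limit = 1.

Final answer: 1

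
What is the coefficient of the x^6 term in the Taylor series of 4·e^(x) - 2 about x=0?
Expand to order 6: 4·e^(x) - 2 = x^6/180 + x^5/30 + x^4/6 + 2·x^3/3 + 2·x^2 + 4·x + 2 + O(x^7).
The coefficient of x^6 is 1/180.

Final answer: 1/180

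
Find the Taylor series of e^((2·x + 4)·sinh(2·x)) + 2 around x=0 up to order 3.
368·x^3/3 + 36·x^2 + 8·x + 3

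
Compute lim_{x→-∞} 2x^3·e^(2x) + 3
The product is a 0·∞ indeterminate form at x → -∞.
Rewrite the product as 2x^3 / e^(-2x) (an ∞/∞ form) and apply L'Hôpital, or use the standard hierarchy e^(2|x|) ≫ |x^3| as x → -∞.
The indeterminate product → 0, so the limit = 3.

Final answer: 3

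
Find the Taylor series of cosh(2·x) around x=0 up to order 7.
4·x^6/45 + 2·x^4/3 + 2·x^2 + 1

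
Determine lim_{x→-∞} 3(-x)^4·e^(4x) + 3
The product is a 0·∞ indeterminate form at x → -∞.
Rewrite the product as 3(-x)^4 / e^(-4x) (an ∞/∞ form) and apply L'Hôpital, or use the standard hierarchy e^(4|x|) ≫ |(-x)^4| as x → -∞.
The indeterminate product → 0, so the limit = 3.

Final answer: 3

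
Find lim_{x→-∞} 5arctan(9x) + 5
Evaluate the dominant behaviour as x → -∞; each term tends to a finite value or vanishes.
Limit = 5 - 5·π/2.

Final answer: 5 - 5·π/2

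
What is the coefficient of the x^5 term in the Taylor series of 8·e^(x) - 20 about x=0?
Expand to order 5: 8·e^(x) - 20 = x^5/15 + x^4/3 + 4·x^3/3 + 4·x^2 + 8·x - 12 + O(x^6).
The coefficient of x^5 is 1/15.

Final answer: 1/15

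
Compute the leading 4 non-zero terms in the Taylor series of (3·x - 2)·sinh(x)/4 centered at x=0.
x^4/8 - x^3/12 + 3·x^2/4 - x/2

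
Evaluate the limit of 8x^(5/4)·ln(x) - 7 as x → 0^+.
The product is a 0·∞ indeterminate form at x → 0⁺.
Rewrite the product as 8·ln(x) / x^(-5/4) and apply L'Hôpital, or use the standard hierarchy x^(-5/4) ≫ |ln x| as x → 0⁺.
The indeterminate product → 0, so the limit = -7.

Final answer: -7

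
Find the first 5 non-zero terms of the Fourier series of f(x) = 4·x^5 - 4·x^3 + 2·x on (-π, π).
(-168·π^2 + 8·π^4 + 1012)·sin(x) + (-4·π^4 - 38 + 24·π^2)·sin(2·x) + (-232·π^2/27 + 572/81 + 8·π^4/3)·sin(3·x) + (-2·π^4 - 43/16 + 9·π^2/2)·sin(4·x) + (-72·π^2/25 + 932/625 + 8·π^4/5)·sin(5·x)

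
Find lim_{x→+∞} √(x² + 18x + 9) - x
This is an ∞ − ∞ indeterminate form.
Multiply and divide by the conjugate √(x²+18x + 9) + x; the x² terms cancel, leaving (18x + 9)/(√(x²+18x + 9)+x) → 18/2 = 9.
Limit = 9.

Final answer: 9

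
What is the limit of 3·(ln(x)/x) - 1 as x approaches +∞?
Evaluate the dominant behaviour as x → +∞; each term tends to a finite value or vanishes.
Limit = -1.

Final answer: -1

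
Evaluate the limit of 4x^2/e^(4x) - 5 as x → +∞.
The quotient is an ∞/∞ indeterminate form as x → +∞.
The exponential denominator e^(4x) dominates the polynomial numerator (e^x ≫ x^2 as x → ∞), so the quotient → 0.
Adding the constant: 0 - 5 = -5. Limit = -5.

Final answer: -5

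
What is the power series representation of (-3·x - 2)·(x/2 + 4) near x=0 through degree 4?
-3·x^2/2 - 13·x - 8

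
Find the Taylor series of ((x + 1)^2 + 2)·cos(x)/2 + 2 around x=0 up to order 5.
x^5/24 - 3·x^4/16 - x^3/2 - x^2/4 + x + 7/2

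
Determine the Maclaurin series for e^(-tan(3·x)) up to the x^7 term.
-33291·x^7/80 + 14337·x^6/80 - 2997·x^5/40 + 243·x^4/8 - 27·x^3/2 + 9·x^2/2 - 3·x + 1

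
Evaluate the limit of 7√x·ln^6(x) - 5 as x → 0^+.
The product is a 0·∞ indeterminate form at x → 0⁺.
Rewrite the product as 7·ln^6(x) / x^(-1/2) and apply L'Hôpital, or use the standard hierarchy x^(-1/2) ≫ |ln x|^6 as x → 0⁺.
The indeterminate product → 0, so the limit = -5.

Final answer: -5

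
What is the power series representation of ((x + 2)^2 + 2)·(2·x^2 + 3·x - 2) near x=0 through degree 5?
2·x^4 + 11·x^3 + 22·x^2 + 10·x - 12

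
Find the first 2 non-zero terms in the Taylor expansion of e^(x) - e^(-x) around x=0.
x^3/3 + 2·x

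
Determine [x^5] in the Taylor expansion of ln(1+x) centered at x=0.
Expand to order 5: ln(1+x) = x^5/5 - x^4/4 + x^3/3 - x^2/2 + x + O(x^6).
The coefficient of x^5 is 1/5.

Final answer: 1/5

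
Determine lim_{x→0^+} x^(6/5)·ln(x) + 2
The product is a 0·∞ indeterminate form at x → 0⁺.
Rewrite the product as ln(x) / x^(-6/5) and apply L'Hôpital, or use the standard hierarchy x^(-6/5) ≫ |ln x| as x → 0⁺.
The indeterminate product → 0, so the limit = 2.

Final answer: 2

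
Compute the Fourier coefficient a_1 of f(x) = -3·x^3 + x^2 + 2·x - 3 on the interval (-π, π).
a_1 = (1/π) ∫_{-π}^{π} f(x)·cos(1x) dx.
Evaluate the integral (use parity and integration by parts as needed): a_1 = -4.

Final answer: -4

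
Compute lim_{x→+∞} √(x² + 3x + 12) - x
As x → +∞: multiply by the conjugate to get (3x+12)/(√(x²+3x+12)+x); the denominator ~ 2x, so the limit is 3/2.
Limit = 3/2.

Final answer: 3/2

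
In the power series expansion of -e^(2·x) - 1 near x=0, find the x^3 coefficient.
Expand to order 3: -e^(2·x) - 1 = -4·x^3/3 - 2·x^2 - 2·x - 2 + O(x^4).
The coefficient of x^3 is -4/3.

Final answer: -4/3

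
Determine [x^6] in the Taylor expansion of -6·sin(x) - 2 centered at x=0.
Expand to order 6: -6·sin(x) - 2 = -x^5/20 + x^3 - 6·x - 2 + O(x^7).
The coefficient of x^6 is 0.

Final answer: 0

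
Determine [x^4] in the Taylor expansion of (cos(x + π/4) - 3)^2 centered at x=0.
Expand to order 4: (cos(x + π/4) - 3)^2 = x^4·(-3 + √(2)/2)^2·(√(2)/(24·(-3 + √(2)/2)) - 1/(24·(-3 + √(2)/2)^2)) + x^3·(-3 + √(2)/2)^2·(√(2)/(6·(-3 + √(2)/2)) + 1/(2·(-3 + √(2)/2)^2)) + x^2·(-3 + √(2)/2)^2·(1/(2·(-3 + √(2)/2)^2) - √(2)/(2·(-3 + √(2)/2))) - √(2)·x·(-3 + √(2)/2) + (-3 + √(2)/2)^2 + O(x^5).
The coefficient of x^4 is (-3 + √(2)/2)^2·(√(2)/(24·(-3 + √(2)/2)) - 1/(24·(-3 + √(2)/2)^2)).

Final answer: (-3 + √(2)/2)^2·(√(2)/(24·(-3 + √(2)/2)) - 1/(24·(-3 + √(2)/2)^2))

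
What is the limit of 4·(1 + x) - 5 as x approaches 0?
Direct substitution at x = 0 gives -1.

Final answer: -1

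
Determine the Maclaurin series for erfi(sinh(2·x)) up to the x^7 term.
3856·x^7/(105·√(π)) + 88·x^5/(5·√(π)) + 8·x^3/√(π) + 4·x/√(π)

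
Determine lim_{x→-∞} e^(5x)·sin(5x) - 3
Evaluate the dominant behaviour as x → -∞; each term tends to a finite value or vanishes.
Limit = -3.

Final answer: -3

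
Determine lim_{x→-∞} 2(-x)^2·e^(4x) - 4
The product is a 0·∞ indeterminate form at x → -∞.
Rewrite the product as 2(-x)^2 / e^(-4x) (an ∞/∞ form) and apply L'Hôpital, or use the standard hierarchy e^(4|x|) ≫ |(-x)^2| as x → -∞.
The indeterminate product → 0, so the limit = -4.

Final answer: -4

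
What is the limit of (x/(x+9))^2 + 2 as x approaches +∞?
As x → +∞: x/(x+9) = 1/(1 + 9/x) → 1, and the 2nd power of a limit-1 base also → 1; with the additive constant, 1 + 2 = 3.
Limit = 3.

Final answer: 3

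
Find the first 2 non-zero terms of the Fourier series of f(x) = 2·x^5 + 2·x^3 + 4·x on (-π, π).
(-76·π^2 + 4·π^4 + 464)·sin(x) + (-2·π^4 - 16 + 8·π^2)·sin(2·x)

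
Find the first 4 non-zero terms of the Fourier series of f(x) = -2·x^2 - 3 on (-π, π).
8·cos(x) - 2·cos(2·x) + 8·cos(3·x)/9 - 2·π^2/3 - 3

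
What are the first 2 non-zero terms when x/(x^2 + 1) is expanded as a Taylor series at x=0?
-x^3 + x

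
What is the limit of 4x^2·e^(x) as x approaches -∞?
This is a 0·∞ indeterminate form at x → -∞.
Rewrite the product as 4x^2 / e^(-x) (an ∞/∞ form) and apply L'Hôpital, or use the standard hierarchy e^(|x|) ≫ |x^2| as x → -∞.
The indeterminate product → 0, so the limit = 0.

Final answer: 0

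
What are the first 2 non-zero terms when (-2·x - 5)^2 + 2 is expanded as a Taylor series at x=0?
20·x + 27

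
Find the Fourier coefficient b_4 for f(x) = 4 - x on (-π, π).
b_4 = (1/π) ∫_{-π}^{π} f(x)·sin(4x) dx.
Evaluate the integral (use parity and integration by parts as needed): b_4 = 1/2.

Final answer: 1/2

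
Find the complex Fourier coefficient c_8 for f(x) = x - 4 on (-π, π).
Compute the real Fourier coefficients first: a_8 = 0, b_8 = -1/4.
Then c_8 = (a_8 − i·b_8)/2 = i/8.

Final answer: i/8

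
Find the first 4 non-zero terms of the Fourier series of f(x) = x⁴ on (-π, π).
(48 - 8·π^2)·cos(x) + (-3 + 2·π^2)·cos(2·x) + (16/27 - 8·π^2/9)·cos(3·x) + π^4/5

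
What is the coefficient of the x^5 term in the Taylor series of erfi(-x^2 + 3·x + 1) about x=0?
Expand to order 5: erfi(-x^2 + 3·x + 1) = 729·e·x^5/(5·√(π)) + 83·e·x^4/√(π) + 42·e·x^3/√(π) + 16·e·x^2/√(π) + 6·e·x/√(π) + erfi(1) + O(x^6).
The coefficient of x^5 is 729·e/(5·√(π)).

Final answer: 729·e/(5·√(π))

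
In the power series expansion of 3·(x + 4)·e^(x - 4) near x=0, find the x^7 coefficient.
Expand to order 7: 3·(x + 4)·e^(x - 4) = 11·x^7·e^(-4)/1680 + x^6·e^(-4)/24 + 9·x^5·e^(-4)/40 + x^4·e^(-4) + 7·x^3·e^(-4)/2 + 9·x^2·e^(-4) + 15·x·e^(-4) + 12·e^(-4) + O(x^8).
The coefficient of x^7 is 11·e^(-4)/1680.

Final answer: 11·e^(-4)/1680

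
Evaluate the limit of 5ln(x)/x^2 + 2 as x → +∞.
The quotient is an ∞/∞ indeterminate form as x → +∞.
The polynomial denominator x^2 dominates the logarithmic numerator (any positive power of x ≫ ln(x) as x → ∞), so the quotient → 0.
Adding the constant: 0 + 2 = 2. Limit = 2.

Final answer: 2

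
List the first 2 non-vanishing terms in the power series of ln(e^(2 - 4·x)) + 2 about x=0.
4 - 4·x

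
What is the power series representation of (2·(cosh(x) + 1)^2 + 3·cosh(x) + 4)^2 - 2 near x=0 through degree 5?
59·x^4 + 165·x^2 + 223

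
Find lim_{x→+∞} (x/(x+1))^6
As x → +∞: x/(x+1) = 1/(1 + 1/x) → 1, and the 6th power of a limit-1 base also → 1.
Limit = 1.

Final answer: 1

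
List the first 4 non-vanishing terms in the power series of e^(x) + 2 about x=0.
x^3/6 + x^2/2 + x + 3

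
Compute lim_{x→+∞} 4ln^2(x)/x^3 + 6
The quotient is an ∞/∞ indeterminate form as x → +∞.
The polynomial denominator x^3 dominates the logarithmic numerator (any positive power of x ≫ ln^2(x) as x → ∞), so the quotient → 0.
Adding the constant: 0 + 6 = 6. Limit = 6.

Final answer: 6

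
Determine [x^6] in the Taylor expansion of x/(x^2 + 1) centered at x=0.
Expand to order 6: x/(x^2 + 1) = x^5 - x^3 + x + O(x^7).
The coefficient of x^6 is 0.

Final answer: 0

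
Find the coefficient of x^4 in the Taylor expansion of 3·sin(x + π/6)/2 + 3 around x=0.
Expand to order 4: 3·sin(x + π/6)/2 + 3 = x^4/32 - √(3)·x^3/8 - 3·x^2/8 + 3·√(3)·x/4 + 15/4 + O(x^5).
The coefficient of x^4 is 1/32.

Final answer: 1/32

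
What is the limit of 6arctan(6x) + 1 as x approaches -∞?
Evaluate the dominant behaviour as x → -∞; each term tends to a finite value or vanishes.
Limit = 1 - 3·π.

Final answer: 1 - 3·π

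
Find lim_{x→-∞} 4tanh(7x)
Evaluate the dominant behaviour as x → -∞; each term tends to a finite value or vanishes.
Limit = -4.

Final answer: -4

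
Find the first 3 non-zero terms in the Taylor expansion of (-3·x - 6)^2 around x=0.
9·x^2 + 36·x + 36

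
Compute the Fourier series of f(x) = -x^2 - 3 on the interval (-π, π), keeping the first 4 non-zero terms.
4·cos(x) - cos(2·x) + 4·cos(3·x)/9 - π^2/3 - 3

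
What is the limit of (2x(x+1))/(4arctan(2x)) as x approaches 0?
Both numerator and denominator → 0 as x → 0; this is a 0/0 indeterminate form.
Expand each to leading order near x = 0: numerator ~ 2·x, denominator ~ 8·x.
The limit of the ratio is 1/4.

Final answer: 1/4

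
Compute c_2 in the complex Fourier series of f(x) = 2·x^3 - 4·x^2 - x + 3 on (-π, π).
Compute the real Fourier coefficients first: a_2 = -4, b_2 = 4 - 2·π^2.
Then c_2 = (a_2 − i·b_2)/2 = -2 - 2·i + i·π^2.

Final answer: -2 - 2·i + i·π^2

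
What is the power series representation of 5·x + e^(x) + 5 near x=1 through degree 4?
e + 10 + (e + 5)·(x - 1) + e·(x - 1)^2/2 + e·(x - 1)^3/6 + e·(x - 1)^4/24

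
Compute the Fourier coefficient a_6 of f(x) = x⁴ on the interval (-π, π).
a_6 = (1/π) ∫_{-π}^{π} f(x)·cos(6x) dx.
Evaluate the integral (use parity and integration by parts as needed): a_6 = -1/27 + 2·π^2/9.

Final answer: -1/27 + 2·π^2/9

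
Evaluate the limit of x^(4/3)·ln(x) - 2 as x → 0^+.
The product is a 0·∞ indeterminate form at x → 0⁺.
Rewrite the product as ln(x) / x^(-4/3) and apply L'Hôpital, or use the standard hierarchy x^(-4/3) ≫ |ln x| as x → 0⁺.
The indeterminate product → 0, so the limit = -2.

Final answer: -2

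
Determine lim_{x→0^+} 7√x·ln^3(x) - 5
The product is a 0·∞ indeterminate form at x → 0⁺.
Rewrite the product as 7·ln^3(x) / x^(-1/2) and apply L'Hôpital, or use the standard hierarchy x^(-1/2) ≫ |ln x|^3 as x → 0⁺.
The indeterminate product → 0, so the limit = -5.

Final answer: -5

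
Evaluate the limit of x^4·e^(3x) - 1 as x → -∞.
The product is a 0·∞ indeterminate form at x → -∞.
Rewrite the product as x^4 / e^(-3x) (an ∞/∞ form) and apply L'Hôpital, or use the standard hierarchy e^(3|x|) ≫ |x^4| as x → -∞.
The indeterminate product → 0, so the limit = -1.

Final answer: -1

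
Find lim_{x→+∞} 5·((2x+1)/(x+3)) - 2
Evaluate the dominant behaviour as x → +∞; each term tends to a finite value or vanishes.
Limit = 8.

Final answer: 8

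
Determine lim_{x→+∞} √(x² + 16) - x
This is an ∞ − ∞ indeterminate form.
Multiply and divide by the conjugate √(x²+16) + x; the x² terms cancel, leaving 16/(√(x²+16)+x) → 0.
Limit = 0.

Final answer: 0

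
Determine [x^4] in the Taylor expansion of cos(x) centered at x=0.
Expand to order 4: cos(x) = x^4/24 - x^2/2 + 1 + O(x^5).
The coefficient of x^4 is 1/24.

Final answer: 1/24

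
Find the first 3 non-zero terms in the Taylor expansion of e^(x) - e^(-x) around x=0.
x^5/60 + x^3/3 + 2·x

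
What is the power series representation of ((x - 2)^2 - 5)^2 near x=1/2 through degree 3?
121/16 + 33·(x - 1/2)/2 + 7·(x - 1/2)^2/2 - 6·(x - 1/2)^3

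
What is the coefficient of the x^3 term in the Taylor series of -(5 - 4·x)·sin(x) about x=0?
Expand to order 3: -(5 - 4·x)·sin(x) = 5·x^3/6 + 4·x^2 - 5·x + O(x^4).
The coefficient of x^3 is 5/6.

Final answer: 5/6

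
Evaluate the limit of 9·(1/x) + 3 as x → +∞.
Evaluate the dominant behaviour as x → +∞; each term tends to a finite value or vanishes.
Limit = 3.

Final answer: 3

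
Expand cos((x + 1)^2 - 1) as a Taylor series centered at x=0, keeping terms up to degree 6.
41·x^6/45 + 4·x^5/3 + x^4/6 - 2·x^3 - 2·x^2 + 1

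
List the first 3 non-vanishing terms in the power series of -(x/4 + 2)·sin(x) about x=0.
x^3/3 - x^2/4 - 2·x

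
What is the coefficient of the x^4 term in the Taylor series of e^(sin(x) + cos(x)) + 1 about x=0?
Expand to order 4: e^(sin(x) + cos(x)) + 1 = -5·e·x^4/24 - e·x^3/2 + e·x + 1 + e + O(x^5).
The coefficient of x^4 is -5·e/24.

Final answer: -5·e/24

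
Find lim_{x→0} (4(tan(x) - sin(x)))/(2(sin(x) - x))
Both numerator and denominator → 0 as x → 0; this is a 0/0 indeterminate form.
Expand each to leading order near x = 0: numerator ~ 2·x^3, denominator ~ -x^3/3.
The limit of the ratio is -6.

Final answer: -6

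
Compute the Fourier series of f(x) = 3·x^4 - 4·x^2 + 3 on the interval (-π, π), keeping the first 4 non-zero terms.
(160 - 24·π^2)·cos(x) + (-13 + 6·π^2)·cos(2·x) + (32/9 - 8·π^2/3)·cos(3·x) - 4·π^2/3 + 3 + 3·π^4/5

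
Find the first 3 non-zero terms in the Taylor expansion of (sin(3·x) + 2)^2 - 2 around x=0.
9·x^2 + 12·x + 2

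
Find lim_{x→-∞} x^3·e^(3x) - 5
The product is a 0·∞ indeterminate form at x → -∞.
Rewrite the product as x^3 / e^(-3x) (an ∞/∞ form) and apply L'Hôpital, or use the standard hierarchy e^(3|x|) ≫ |x^3| as x → -∞.
The indeterminate product → 0, so the limit = -5.

Final answer: -5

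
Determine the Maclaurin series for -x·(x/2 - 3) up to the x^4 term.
-x^2/2 + 3·x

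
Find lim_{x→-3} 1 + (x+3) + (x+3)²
Direct substitution at x = -3 gives 1.

Final answer: 1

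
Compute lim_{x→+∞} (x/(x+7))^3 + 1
As x → +∞: x/(x+7) = 1/(1 + 7/x) → 1, and the 3rd power of a limit-1 base also → 1; with the additive constant, 1 + 1 = 2.
Limit = 2.

Final answer: 2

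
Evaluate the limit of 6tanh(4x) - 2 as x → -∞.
Evaluate the dominant behaviour as x → -∞; each term tends to a finite value or vanishes.
Limit = -8.

Final answer: -8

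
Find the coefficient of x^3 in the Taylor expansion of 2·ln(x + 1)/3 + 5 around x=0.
Expand to order 3: 2·ln(x + 1)/3 + 5 = 2·x^3/9 - x^2/3 + 2·x/3 + 5 + O(x^4).
The coefficient of x^3 is 2/9.

Final answer: 2/9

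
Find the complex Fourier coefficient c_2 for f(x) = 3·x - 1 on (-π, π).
Compute the real Fourier coefficients first: a_2 = 0, b_2 = -3.
Then c_2 = (a_2 − i·b_2)/2 = 3·i/2.

Final answer: 3·i/2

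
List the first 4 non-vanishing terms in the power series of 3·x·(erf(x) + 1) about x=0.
3·x^6/(5·√(π)) - 2·x^4/√(π) + 6·x^2/√(π) + 3·x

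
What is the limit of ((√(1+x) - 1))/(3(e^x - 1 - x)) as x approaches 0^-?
Both numerator and denominator → 0 as x → 0^-; this is a 0/0 indeterminate form.
Expand each to leading order near x = 0: numerator ~ x/2, denominator ~ 3·x^2/2.
The limit of the ratio is -∞.

Final answer: -∞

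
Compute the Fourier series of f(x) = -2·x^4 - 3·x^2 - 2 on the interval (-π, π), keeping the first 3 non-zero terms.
(-84 + 16·π^2)·cos(x) + (3 - 4·π^2)·cos(2·x) - 2·π^4/5 - π^2 - 2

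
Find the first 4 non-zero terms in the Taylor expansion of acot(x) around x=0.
-x^5/5 + x^3/3 - x + π/2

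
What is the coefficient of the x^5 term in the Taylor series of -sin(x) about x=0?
Expand to order 5: -sin(x) = -x^5/120 + x^3/6 - x + O(x^6).
The coefficient of x^5 is -1/120.

Final answer: -1/120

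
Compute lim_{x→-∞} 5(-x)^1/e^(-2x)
This is an ∞/∞ indeterminate form as x → -∞.
Compare growth rates of the dominant terms (exponentials ≫ polynomials ≫ logarithms), or apply L'Hôpital's rule; the quotient → 0.
Limit = 0.

Final answer: 0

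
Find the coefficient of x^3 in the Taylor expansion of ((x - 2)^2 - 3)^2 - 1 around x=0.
Expand to order 3: ((x - 2)^2 - 3)^2 - 1 = -8·x^3 + 18·x^2 - 8·x + O(x^4).
The coefficient of x^3 is -8.

Final answer: -8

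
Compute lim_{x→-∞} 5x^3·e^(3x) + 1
The product is a 0·∞ indeterminate form at x → -∞.
Rewrite the product as 5x^3 / e^(-3x) (an ∞/∞ form) and apply L'Hôpital, or use the standard hierarchy e^(3|x|) ≫ |x^3| as x → -∞.
The indeterminate product → 0, so the limit = 1.

Final answer: 1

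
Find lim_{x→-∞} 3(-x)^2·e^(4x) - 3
The product is a 0·∞ indeterminate form at x → -∞.
Rewrite the product as 3(-x)^2 / e^(-4x) (an ∞/∞ form) and apply L'Hôpital, or use the standard hierarchy e^(4|x|) ≫ |(-x)^2| as x → -∞.
The indeterminate product → 0, so the limit = -3.

Final answer: -3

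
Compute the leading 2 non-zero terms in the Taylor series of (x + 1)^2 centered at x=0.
2·x + 1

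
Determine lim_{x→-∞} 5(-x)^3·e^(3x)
This is a 0·∞ indeterminate form at x → -∞.
Rewrite the product as 5(-x)^3 / e^(-3x) (an ∞/∞ form) and apply L'Hôpital, or use the standard hierarchy e^(3|x|) ≫ |(-x)^3| as x → -∞.
The indeterminate product → 0, so the limit = 0.

Final answer: 0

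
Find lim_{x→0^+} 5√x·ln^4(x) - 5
The product is a 0·∞ indeterminate form at x → 0⁺.
Rewrite the product as 5·ln^4(x) / x^(-1/2) and apply L'Hôpital, or use the standard hierarchy x^(-1/2) ≫ |ln x|^4 as x → 0⁺.
The indeterminate product → 0, so the limit = -5.

Final answer: -5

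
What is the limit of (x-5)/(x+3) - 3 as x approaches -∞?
Evaluate the dominant behaviour as x → -∞; each term tends to a finite value or vanishes.
Limit = -2.

Final answer: -2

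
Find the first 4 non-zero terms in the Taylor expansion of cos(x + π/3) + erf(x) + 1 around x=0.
x^3·(-2/(3·√(π)) + √(3)/12) - x^2/4 + x·(-√(3)/2 + 2/√(π)) + 3/2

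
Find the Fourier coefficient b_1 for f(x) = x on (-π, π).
b_1 = (1/π) ∫_{-π}^{π} f(x)·sin(1x) dx.
Evaluate the integral (use parity and integration by parts as needed): b_1 = 2.

Final answer: 2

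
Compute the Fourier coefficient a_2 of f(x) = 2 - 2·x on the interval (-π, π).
a_2 = (1/π) ∫_{-π}^{π} f(x)·cos(2x) dx.
Evaluate the integral (use parity and integration by parts as needed): a_2 = 0.

Final answer: 0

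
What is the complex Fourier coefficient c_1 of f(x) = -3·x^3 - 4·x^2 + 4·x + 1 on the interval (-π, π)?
Compute the real Fourier coefficients first: a_1 = 16, b_1 = 44 - 6·π^2.
Then c_1 = (a_1 − i·b_1)/2 = 8 - 22·i + 3·i·π^2.

Final answer: 8 - 22·i + 3·i·π^2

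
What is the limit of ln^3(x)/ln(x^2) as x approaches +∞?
This is an ∞/∞ indeterminate form as x → +∞.
Write ln(x^2) = 2·ln(x), reducing the quotient to ln^2(x)/2 → ∞.
Limit = ∞.

Final answer: ∞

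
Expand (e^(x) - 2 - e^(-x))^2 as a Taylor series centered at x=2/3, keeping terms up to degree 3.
(x - 2/3)^3·(-2 - e^(-2/3) + e^(2/3))^2·(e^(2/3)/(3·(-2 - e^(-2/3) + e^(2/3))) + e^(-2/3)/(3·(-2 - e^(-2/3) + e^(2/3))) + 2·(e^(2/3)/(2·(-2 - e^(-2/3) + e^(2/3))) - e^(-2/3)/(2·(-2 - e^(-2/3) + e^(2/3))))·(e^(2/3)/(-2 - e^(-2/3) + e^(2/3)) + e^(-2/3)/(-2 - e^(-2/3) + e^(2/3)))) + (x - 2/3)^2·(-2 - e^(-2/3) + e^(2/3))^2·(e^(2/3)/(-2 - e^(-2/3) + e^(2/3)) - e^(-2/3)/(-2 - e^(-2/3) + e^(2/3)) + (e^(2/3)/(-2 - e^(-2/3) + e^(2/3)) + e^(-2/3)/(-2 - e^(-2/3) + e^(2/3)))^2) + (x - 2/3)·(2·e^(2/3)/(-2 - e^(-2/3) + e^(2/3)) + 2·e^(-2/3)/(-2 - e^(-2/3) + e^(2/3)))·(-2 - e^(-2/3) + e^(2/3))^2 + (-2 - e^(-2/3) + e^(2/3))^2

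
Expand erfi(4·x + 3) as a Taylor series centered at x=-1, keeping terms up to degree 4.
-erfi(1) + 8·e·(x + 1)/√(π) - 32·e·(x + 1)^2/√(π) + 128·e·(x + 1)^3/√(π) - 1280·e·(x + 1)^4/(3·√(π))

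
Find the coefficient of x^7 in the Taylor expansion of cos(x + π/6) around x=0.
Expand to order 7: cos(x + π/6) = x^7/10080 - √(3)·x^6/1440 - x^5/240 + √(3)·x^4/48 + x^3/12 - √(3)·x^2/4 - x/2 + √(3)/2 + O(x^8).
The coefficient of x^7 is 1/10080.

Final answer: 1/10080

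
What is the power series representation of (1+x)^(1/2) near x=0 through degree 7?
33·x^7/2048 - 21·x^6/1024 + 7·x^5/256 - 5·x^4/128 + x^3/16 - x^2/8 + x/2 + 1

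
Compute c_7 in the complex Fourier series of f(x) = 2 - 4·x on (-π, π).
Compute the real Fourier coefficients first: a_7 = 0, b_7 = -8/7.
Then c_7 = (a_7 − i·b_7)/2 = 4·i/7.

Final answer: 4·i/7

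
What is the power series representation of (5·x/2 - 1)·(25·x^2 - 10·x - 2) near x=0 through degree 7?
125·x^3/2 - 50·x^2 + 5·x + 2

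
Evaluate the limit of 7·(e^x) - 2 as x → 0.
Direct substitution at x = 0 gives 5.

Final answer: 5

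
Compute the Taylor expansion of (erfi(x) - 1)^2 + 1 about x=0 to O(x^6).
-2·x^5/(5·√(π)) + 8·x^4/(3·π) - 4·x^3/(3·√(π)) + 4·x^2/π - 4·x/√(π) + 2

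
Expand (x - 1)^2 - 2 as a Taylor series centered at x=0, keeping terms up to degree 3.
x^2 - 2·x - 1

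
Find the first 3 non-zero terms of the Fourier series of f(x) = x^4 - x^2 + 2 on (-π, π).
(52 - 8·π^2)·cos(x) + (-4 + 2·π^2)·cos(2·x) - π^2/3 + 2 + π^4/5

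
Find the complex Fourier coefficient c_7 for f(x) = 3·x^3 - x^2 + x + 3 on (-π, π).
Compute the real Fourier coefficients first: a_7 = 4/49, b_7 = 62/343 + 6·π^2/7.
Then c_7 = (a_7 − i·b_7)/2 = 2/49 - 3·i·π^2/7 - 31·i/343.

Final answer: 2/49 - 3·i·π^2/7 - 31·i/343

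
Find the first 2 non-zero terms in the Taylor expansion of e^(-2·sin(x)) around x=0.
1 - 2·x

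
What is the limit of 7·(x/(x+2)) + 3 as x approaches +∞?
Evaluate the dominant behaviour as x → +∞; each term tends to a finite value or vanishes.
Limit = 10.

Final answer: 10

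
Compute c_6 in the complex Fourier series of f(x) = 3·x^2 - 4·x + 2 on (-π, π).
Compute the real Fourier coefficients first: a_6 = 1/3, b_6 = 4/3.
Then c_6 = (a_6 − i·b_6)/2 = 1/6 - 2·i/3.

Final answer: 1/6 - 2·i/3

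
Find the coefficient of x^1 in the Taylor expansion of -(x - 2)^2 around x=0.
Expand to order 1: -(x - 2)^2 = 4·x - 4 + O(x^2).
The coefficient of x^1 is 4.

Final answer: 4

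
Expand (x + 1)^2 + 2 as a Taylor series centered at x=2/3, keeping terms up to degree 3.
43/9 + 10·(x - 2/3)/3 + (x - 2/3)^2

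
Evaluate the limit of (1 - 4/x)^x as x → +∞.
As x → +∞: this is the defining limit (1 - 4/x)^x → e^(-4).
Limit = e^(-4).

Final answer: e^(-4)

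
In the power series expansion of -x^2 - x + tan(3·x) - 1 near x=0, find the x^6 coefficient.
Expand to order 6: -x^2 - x + tan(3·x) - 1 = 162·x^5/5 + 9·x^3 - x^2 + 2·x - 1 + O(x^7).
The coefficient of x^6 is 0.

Final answer: 0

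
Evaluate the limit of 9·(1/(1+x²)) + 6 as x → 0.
Direct substitution at x = 0 gives 15.

Final answer: 15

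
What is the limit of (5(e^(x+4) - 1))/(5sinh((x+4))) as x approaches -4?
Both numerator and denominator → 0 as x → -4; this is a 0/0 indeterminate form.
Expand each to leading order near x = -4: numerator ~ 5·(x + 4), denominator ~ 5·(x + 4).
The limit of the ratio is 1.

Final answer: 1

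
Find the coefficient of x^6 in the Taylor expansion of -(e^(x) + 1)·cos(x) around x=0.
Expand to order 6: -(e^(x) + 1)·cos(x) = x^6/720 + x^5/30 + x^4/8 + x^3/3 + x^2/2 - x - 2 + O(x^7).
The coefficient of x^6 is 1/720.

Final answer: 1/720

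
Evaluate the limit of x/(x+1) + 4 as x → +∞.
Evaluate the dominant behaviour as x → +∞; each term tends to a finite value or vanishes.
Limit = 5.

Final answer: 5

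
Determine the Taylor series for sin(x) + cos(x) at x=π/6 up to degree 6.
1/2 + √(3)/2 + (-1/2 + √(3)/2)·(x - π/6) + (-√(3)/4 - 1/4)·(x - π/6)^2 + (1/12 - √(3)/12)·(x - π/6)^3 + (1/48 + √(3)/48)·(x - π/6)^4 + (-1/240 + √(3)/240)·(x - π/6)^5 + (-√(3)/1440 - 1/1440)·(x - π/6)^6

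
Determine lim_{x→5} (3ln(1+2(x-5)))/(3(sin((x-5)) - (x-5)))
Both numerator and denominator → 0 as x → 5; this is a 0/0 indeterminate form.
Expand each to leading order near x = 5: numerator ~ 6·(x - 5), denominator ~ -(x - 5)^3/2.
The limit of the ratio is -∞.

Final answer: -∞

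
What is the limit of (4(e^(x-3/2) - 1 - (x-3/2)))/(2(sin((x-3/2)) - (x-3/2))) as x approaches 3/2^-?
Both numerator and denominator → 0 as x → 3/2^-; this is a 0/0 indeterminate form.
Expand each to leading order near x = 3/2: numerator ~ 2·(x - 3/2)^2, denominator ~ -(x - 3/2)^3/3.
The limit of the ratio is ∞.

Final answer: ∞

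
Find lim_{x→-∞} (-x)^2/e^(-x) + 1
The quotient is an ∞/∞ indeterminate form as x → -∞.
Compare growth rates of the dominant terms (exponentials ≫ polynomials ≫ logarithms), or apply L'Hôpital's rule; the quotient → 0.
Adding the constant: 0 + 1 = 1. Limit = 1.

Final answer: 1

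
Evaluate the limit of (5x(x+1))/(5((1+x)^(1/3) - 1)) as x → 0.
Both numerator and denominator → 0 as x → 0; this is a 0/0 indeterminate form.
Expand each to leading order near x = 0: numerator ~ 5·x, denominator ~ 5·x/3.
The limit of the ratio is 3.

Final answer: 3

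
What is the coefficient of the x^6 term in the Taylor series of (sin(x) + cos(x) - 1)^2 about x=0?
Expand to order 6: (sin(x) + cos(x) - 1)^2 = x^6/360 + x^5/4 - x^4/12 - x^3 + x^2 + O(x^7).
The coefficient of x^6 is 1/360.

Final answer: 1/360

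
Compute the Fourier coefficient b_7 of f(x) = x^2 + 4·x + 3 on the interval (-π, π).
b_7 = (1/π) ∫_{-π}^{π} f(x)·sin(7x) dx.
Evaluate the integral (use parity and integration by parts as needed): b_7 = 8/7.

Final answer: 8/7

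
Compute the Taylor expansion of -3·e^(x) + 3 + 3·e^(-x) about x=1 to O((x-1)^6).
(-3·e^(2) + 3 + 3·e)·e^(-1) + (-3·e^(2) - 3)·e^(-1)·(x - 1) + (3 - 3·e^(2))·e^(-1)·(x - 1)^2/2 + (-e^(2) - 1)·e^(-1)·(x - 1)^3/2 + (1 - e^(2))·e^(-1)·(x - 1)^4/8 + (-e^(2) - 1)·e^(-1)·(x - 1)^5/40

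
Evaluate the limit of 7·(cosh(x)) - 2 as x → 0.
Direct substitution at x = 0 gives 5.

Final answer: 5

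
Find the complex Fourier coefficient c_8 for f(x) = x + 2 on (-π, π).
Compute the real Fourier coefficients first: a_8 = 0, b_8 = -1/4.
Then c_8 = (a_8 − i·b_8)/2 = i/8.

Final answer: i/8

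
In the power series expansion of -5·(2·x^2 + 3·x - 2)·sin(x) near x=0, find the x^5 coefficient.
Expand to order 5: -5·(2·x^2 + 3·x - 2)·sin(x) = 7·x^5/4 + 5·x^4/2 - 35·x^3/3 - 15·x^2 + 10·x + O(x^6).
The coefficient of x^5 is 7/4.

Final answer: 7/4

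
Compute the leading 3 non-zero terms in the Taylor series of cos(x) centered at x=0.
x^4/24 - x^2/2 + 1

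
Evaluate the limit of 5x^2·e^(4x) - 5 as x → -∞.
The product is a 0·∞ indeterminate form at x → -∞.
Rewrite the product as 5x^2 / e^(-4x) (an ∞/∞ form) and apply L'Hôpital, or use the standard hierarchy e^(4|x|) ≫ |x^2| as x → -∞.
The indeterminate product → 0, so the limit = -5.

Final answer: -5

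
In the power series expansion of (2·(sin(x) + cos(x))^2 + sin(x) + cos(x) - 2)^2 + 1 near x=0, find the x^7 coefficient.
-563/630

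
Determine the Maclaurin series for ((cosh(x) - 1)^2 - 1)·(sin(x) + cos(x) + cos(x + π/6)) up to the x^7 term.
x^7/10080 + x^6·(-59/720 - 59·√(3)/1440) + 29·x^5/240 + x^4·(5·√(3)/48 + 5/24) + x^3/12 + x^2·(√(3)/4 + 1/2) - x/2 - 1 - √(3)/2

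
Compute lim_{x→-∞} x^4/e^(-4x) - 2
The quotient is an ∞/∞ indeterminate form as x → -∞.
Compare growth rates of the dominant terms (exponentials ≫ polynomials ≫ logarithms), or apply L'Hôpital's rule; the quotient → 0.
Adding the constant: 0 - 2 = -2. Limit = -2.

Final answer: -2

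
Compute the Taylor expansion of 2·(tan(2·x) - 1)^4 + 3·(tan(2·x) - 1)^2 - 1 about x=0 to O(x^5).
192·x^4 - 304·x^3/3 + 60·x^2 - 28·x + 4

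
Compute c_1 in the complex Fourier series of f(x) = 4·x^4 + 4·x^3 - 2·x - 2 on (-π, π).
Compute the real Fourier coefficients first: a_1 = 192 - 32·π^2, b_1 = -52 + 8·π^2.
Then c_1 = (a_1 − i·b_1)/2 = -16·π^2 + 96 - 4·i·π^2 + 26·i.

Final answer: -16·π^2 + 96 - 4·i·π^2 + 26·i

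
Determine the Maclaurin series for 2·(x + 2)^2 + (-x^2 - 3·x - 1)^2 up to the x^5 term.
x^4 + 6·x^3 + 13·x^2 + 14·x + 9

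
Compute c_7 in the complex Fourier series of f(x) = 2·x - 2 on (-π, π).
Compute the real Fourier coefficients first: a_7 = 0, b_7 = 4/7.
Then c_7 = (a_7 − i·b_7)/2 = -2·i/7.

Final answer: -2·i/7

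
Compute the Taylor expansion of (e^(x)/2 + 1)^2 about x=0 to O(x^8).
11·x^7/1680 + 17·x^6/720 + 3·x^5/40 + 5·x^4/24 + x^3/2 + x^2 + 3·x/2 + 9/4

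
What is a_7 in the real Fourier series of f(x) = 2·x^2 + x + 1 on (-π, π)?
a_7 = (1/π) ∫_{-π}^{π} f(x)·cos(7x) dx.
Evaluate the integral (use parity and integration by parts as needed): a_7 = -8/49.

Final answer: -8/49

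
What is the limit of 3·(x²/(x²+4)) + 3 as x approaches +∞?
Evaluate the dominant behaviour as x → +∞; each term tends to a finite value or vanishes.
Limit = 6.

Final answer: 6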